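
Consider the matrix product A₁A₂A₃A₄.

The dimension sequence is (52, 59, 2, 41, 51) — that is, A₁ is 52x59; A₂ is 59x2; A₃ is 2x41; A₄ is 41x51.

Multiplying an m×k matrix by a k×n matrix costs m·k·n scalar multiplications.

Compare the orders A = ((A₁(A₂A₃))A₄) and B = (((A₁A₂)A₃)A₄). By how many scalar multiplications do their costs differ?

Order A = ((A₁(A₂A₃))A₄): (A₂A₃): 59×2 by 2×41 → 59×41, cost 59·2·41 = 4838; (A₁(A₂A₃)): 52×59 by 59×41 → 52×41, cost 52·59·41 = 125788; cumulative 130626; ((A₁(A₂A₃))A₄): 52×41 by 41×51 → 52×51, cost 52·41·51 = 108732; cumulative 239358. Total 239358.
Order B = (((A₁A₂)A₃)A₄): (A₁A₂): 52×59 by 59×2 → 52×2, cost 52·59·2 = 6136; ((A₁A₂)A₃): 52×2 by 2×41 → 52×41, cost 52·2·41 = 4264; cumulative 10400; (((A₁A₂)A₃)A₄): 52×41 by 41×51 → 52×51, cost 52·41·51 = 108732; cumulative 119132. Total 119132.
Difference: |239358 − 119132| = 120226.

120226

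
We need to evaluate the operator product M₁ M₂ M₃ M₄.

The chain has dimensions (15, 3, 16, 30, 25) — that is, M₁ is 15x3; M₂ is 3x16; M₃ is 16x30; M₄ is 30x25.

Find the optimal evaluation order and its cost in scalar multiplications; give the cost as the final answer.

Adjacent pairs: M₁M₂ = 15·3·16 = 720; M₂M₃ = 3·16·30 = 1440; M₃M₄ = 16·30·25 = 12000.
Length 3: M₁..M₃: k=1: 0+1440+15·3·30=2790; k=2: 720+0+15·16·30=7920 → min 2790 | M₂..M₄: k=2: 0+12000+3·16·25=13200; k=3: 1440+0+3·30·25=3690 → min 3690.
Length 4: M₁..M₄: k=1: 0+3690+15·3·25=4815; k=2: 720+12000+15·16·25=18720; k=3: 2790+0+15·30·25=14040 → min 4815.
Optimal parenthesization: (M₁ ((M₂ M₃) M₄)) with cost 4815.

4815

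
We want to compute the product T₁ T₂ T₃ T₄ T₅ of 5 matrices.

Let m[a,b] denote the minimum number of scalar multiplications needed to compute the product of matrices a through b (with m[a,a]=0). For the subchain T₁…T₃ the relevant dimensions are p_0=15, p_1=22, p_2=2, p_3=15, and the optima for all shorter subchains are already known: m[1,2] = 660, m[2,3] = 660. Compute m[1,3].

m[1,3] = min over k∈[1,2] of m[1,k]+m[k+1,3]+p_{0}·p_k·p_{3}.
k=1: 0 + 660 + 15·22·15 = 5610; k=2: 660 + 0 + 15·2·15 = 1110.
Minimum: 1110 at k=2.

1110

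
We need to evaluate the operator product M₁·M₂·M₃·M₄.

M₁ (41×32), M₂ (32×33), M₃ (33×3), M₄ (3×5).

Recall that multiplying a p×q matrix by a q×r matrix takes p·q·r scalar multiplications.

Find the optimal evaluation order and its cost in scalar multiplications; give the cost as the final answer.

Adjacent pairs: M₁M₂ = 41·32·33 = 43296; M₂M₃ = 32·33·3 = 3168; M₃M₄ = 33·3·5 = 495.
Length 3: M₁..M₃: k=1: 0+3168+41·32·3=7104; k=2: 43296+0+41·33·3=47355 → min 7104 | M₂..M₄: k=2: 0+495+32·33·5=5775; k=3: 3168+0+32·3·5=3648 → min 3648.
Length 4: M₁..M₄: k=1: 0+3648+41·32·5=10208; k=2: 43296+495+41·33·5=50556; k=3: 7104+0+41·3·5=7719 → min 7719.
Optimal parenthesization: ((M₁·(M₂·M₃))·M₄) with cost 7719.

7719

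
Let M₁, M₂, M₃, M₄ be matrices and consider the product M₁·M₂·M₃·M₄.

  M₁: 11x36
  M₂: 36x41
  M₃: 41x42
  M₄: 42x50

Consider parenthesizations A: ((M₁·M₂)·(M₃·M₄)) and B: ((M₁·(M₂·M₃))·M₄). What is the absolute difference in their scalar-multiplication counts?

23162

Order A = ((M₁·M₂)·(M₃·M₄)): (M₁·M₂): 11×36 by 36×41 → 11×41, cost 11·36·41 = 16236; (M₃·M₄): 41×42 by 42×50 → 41×50, cost 41·42·50 = 86100; ((M₁·M₂)·(M₃·M₄)): 11×41 by 41×50 → 11×50, cost 11·41·50 = 22550; cumulative 124886. Total 124886.
Order B = ((M₁·(M₂·M₃))·M₄): (M₂·M₃): 36×41 by 41×42 → 36×42, cost 36·41·42 = 61992; (M₁·(M₂·M₃)): 11×36 by 36×42 → 11×42, cost 11·36·42 = 16632; cumulative 78624; ((M₁·(M₂·M₃))·M₄): 11×42 by 42×50 → 11×50, cost 11·42·50 = 23100; cumulative 101724. Total 101724.
Difference: |124886 − 101724| = 23162.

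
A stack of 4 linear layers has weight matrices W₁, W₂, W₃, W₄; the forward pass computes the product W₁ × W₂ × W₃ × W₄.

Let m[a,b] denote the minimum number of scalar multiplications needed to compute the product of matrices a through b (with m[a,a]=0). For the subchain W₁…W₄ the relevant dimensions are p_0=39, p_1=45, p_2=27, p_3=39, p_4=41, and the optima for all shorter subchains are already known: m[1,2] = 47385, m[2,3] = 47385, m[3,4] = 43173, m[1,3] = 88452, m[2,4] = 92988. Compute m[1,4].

m[1,4] = min over k∈[1,3] of m[1,k]+m[k+1,4]+p_{0}·p_k·p_{4}.
k=1: 0 + 92988 + 39·45·41 = 164943; k=2: 47385 + 43173 + 39·27·41 = 133731; k=3: 88452 + 0 + 39·39·41 = 150813.
Minimum: 133731 at k=2.

133731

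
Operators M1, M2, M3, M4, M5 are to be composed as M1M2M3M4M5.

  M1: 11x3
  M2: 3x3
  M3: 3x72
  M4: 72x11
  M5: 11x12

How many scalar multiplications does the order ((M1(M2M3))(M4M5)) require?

(M2M3): 3×3 by 3×72 → 3×72, cost 3·3·72 = 648
(M1(M2M3)): 11×3 by 3×72 → 11×72, cost 11·3·72 = 2376; cumulative 3024
(M4M5): 72×11 by 11×12 → 72×12, cost 72·11·12 = 9504
((M1(M2M3))(M4M5)): 11×72 by 72×12 → 11×12, cost 11·72·12 = 9504; cumulative 22032
Total: 22032 scalar multiplications.

22032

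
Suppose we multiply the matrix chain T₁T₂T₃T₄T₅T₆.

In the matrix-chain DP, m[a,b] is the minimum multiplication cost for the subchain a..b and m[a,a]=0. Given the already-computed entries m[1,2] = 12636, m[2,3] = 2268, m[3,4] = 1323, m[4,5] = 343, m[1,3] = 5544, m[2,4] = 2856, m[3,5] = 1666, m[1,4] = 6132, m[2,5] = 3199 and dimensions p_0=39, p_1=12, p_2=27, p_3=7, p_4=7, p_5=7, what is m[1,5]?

m[1,5] = min over k∈[1,4] of m[1,k]+m[k+1,5]+p_{0}·p_k·p_{5}.
k=1: 0 + 3199 + 39·12·7 = 6475; k=2: 12636 + 1666 + 39·27·7 = 21673; k=3: 5544 + 343 + 39·7·7 = 7798; k=4: 6132 + 0 + 39·7·7 = 8043.
Minimum: 6475 at k=1.

6475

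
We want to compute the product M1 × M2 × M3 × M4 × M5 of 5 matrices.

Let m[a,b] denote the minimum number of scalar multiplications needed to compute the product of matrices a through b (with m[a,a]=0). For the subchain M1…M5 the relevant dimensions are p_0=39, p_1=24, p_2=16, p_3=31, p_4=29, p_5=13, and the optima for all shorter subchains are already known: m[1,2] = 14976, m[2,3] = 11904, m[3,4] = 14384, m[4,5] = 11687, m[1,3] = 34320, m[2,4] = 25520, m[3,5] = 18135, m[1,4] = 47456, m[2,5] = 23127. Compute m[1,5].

35295

m[1,5] = min over k∈[1,4] of m[1,k]+m[k+1,5]+p_{0}·p_k·p_{5}.
k=1: 0 + 23127 + 39·24·13 = 35295; k=2: 14976 + 18135 + 39·16·13 = 41223; k=3: 34320 + 11687 + 39·31·13 = 61724; k=4: 47456 + 0 + 39·29·13 = 62159.
Minimum: 35295 at k=1.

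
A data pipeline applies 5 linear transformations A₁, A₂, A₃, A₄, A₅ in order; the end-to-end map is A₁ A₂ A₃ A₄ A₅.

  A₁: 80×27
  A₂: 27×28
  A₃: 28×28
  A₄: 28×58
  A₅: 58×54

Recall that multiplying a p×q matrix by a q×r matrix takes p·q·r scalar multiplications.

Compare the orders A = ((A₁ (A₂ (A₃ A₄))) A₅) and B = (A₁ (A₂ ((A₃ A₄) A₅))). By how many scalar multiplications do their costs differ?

Order A = ((A₁ (A₂ (A₃ A₄))) A₅): (A₃ A₄): 28×28 by 28×58 → 28×58, cost 28·28·58 = 45472; (A₂ (A₃ A₄)): 27×28 by 28×58 → 27×58, cost 27·28·58 = 43848; cumulative 89320; (A₁ (A₂ (A₃ A₄))): 80×27 by 27×58 → 80×58, cost 80·27·58 = 125280; cumulative 214600; ((A₁ (A₂ (A₃ A₄))) A₅): 80×58 by 58×54 → 80×54, cost 80·58·54 = 250560; cumulative 465160. Total 465160.
Order B = (A₁ (A₂ ((A₃ A₄) A₅))): (A₃ A₄): 28×28 by 28×58 → 28×58, cost 28·28·58 = 45472; ((A₃ A₄) A₅): 28×58 by 58×54 → 28×54, cost 28·58·54 = 87696; cumulative 133168; (A₂ ((A₃ A₄) A₅)): 27×28 by 28×54 → 27×54, cost 27·28·54 = 40824; cumulative 173992; (A₁ (A₂ ((A₃ A₄) A₅))): 80×27 by 27×54 → 80×54, cost 80·27·54 = 116640; cumulative 290632. Total 290632.
Difference: |465160 − 290632| = 174528.

174528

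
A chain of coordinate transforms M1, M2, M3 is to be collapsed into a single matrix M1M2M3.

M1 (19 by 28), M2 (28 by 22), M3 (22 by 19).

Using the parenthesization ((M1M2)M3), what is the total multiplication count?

19646

(M1M2): 19×28 by 28×22 → 19×22, cost 19·28·22 = 11704
((M1M2)M3): 19×22 by 22×19 → 19×19, cost 19·22·19 = 7942; cumulative 19646
Total: 19646 scalar multiplications.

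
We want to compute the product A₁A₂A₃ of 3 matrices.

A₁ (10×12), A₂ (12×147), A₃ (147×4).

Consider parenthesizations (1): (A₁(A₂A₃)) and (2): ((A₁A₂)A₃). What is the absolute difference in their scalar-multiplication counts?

Order (1) = (A₁(A₂A₃)): (A₂A₃): 12×147 by 147×4 → 12×4, cost 12·147·4 = 7056; (A₁(A₂A₃)): 10×12 by 12×4 → 10×4, cost 10·12·4 = 480; cumulative 7536. Total 7536.
Order (2) = ((A₁A₂)A₃): (A₁A₂): 10×12 by 12×147 → 10×147, cost 10·12·147 = 17640; ((A₁A₂)A₃): 10×147 by 147×4 → 10×4, cost 10·147·4 = 5880; cumulative 23520. Total 23520.
Difference: |7536 − 23520| = 15984.

15984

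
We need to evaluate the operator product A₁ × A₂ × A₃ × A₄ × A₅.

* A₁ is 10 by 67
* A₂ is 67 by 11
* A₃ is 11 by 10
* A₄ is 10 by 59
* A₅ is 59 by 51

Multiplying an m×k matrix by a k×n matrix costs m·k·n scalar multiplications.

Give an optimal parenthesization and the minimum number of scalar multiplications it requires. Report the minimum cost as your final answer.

Adjacent pairs: A₁A₂ = 10·67·11 = 7370; A₂A₃ = 67·11·10 = 7370; A₃A₄ = 11·10·59 = 6490; A₄A₅ = 10·59·51 = 30090.
Length 3: A₁..A₃: k=1: 0+7370+10·67·10=14070; k=2: 7370+0+10·11·10=8470 → min 8470 | A₂..A₄: k=2: 0+6490+67·11·59=49973; k=3: 7370+0+67·10·59=46900 → min 46900 | A₃..A₅: k=3: 0+30090+11·10·51=35700; k=4: 6490+0+11·59·51=39589 → min 35700.
Length 4: A₁..A₄: k=1: 0+46900+10·67·59=86430; k=2: 7370+6490+10·11·59=20350; k=3: 8470+0+10·10·59=14370 → min 14370 | A₂..A₅: k=2: 0+35700+67·11·51=73287; k=3: 7370+30090+67·10·51=71630; k=4: 46900+0+67·59·51=248503 → min 71630.
Length 5: A₁..A₅: k=1: 0+71630+10·67·51=105800; k=2: 7370+35700+10·11·51=48680; k=3: 8470+30090+10·10·51=43660; k=4: 14370+0+10·59·51=44460 → min 43660.
Optimal parenthesization: (((A₁ × A₂) × A₃) × (A₄ × A₅)) with cost 43660.

43660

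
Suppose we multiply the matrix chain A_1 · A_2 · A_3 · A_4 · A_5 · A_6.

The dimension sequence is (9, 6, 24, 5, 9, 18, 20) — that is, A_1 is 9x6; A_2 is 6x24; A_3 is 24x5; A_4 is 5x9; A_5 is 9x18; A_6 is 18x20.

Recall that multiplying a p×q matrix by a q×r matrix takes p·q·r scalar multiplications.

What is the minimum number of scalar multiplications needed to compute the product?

4500

Adjacent pairs: A_1A_2 = 9·6·24 = 1296; A_2A_3 = 6·24·5 = 720; A_3A_4 = 24·5·9 = 1080; A_4A_5 = 5·9·18 = 810; A_5A_6 = 9·18·20 = 3240.
Length 3: A_1..A_3: k=1: 0+720+9·6·5=990; k=2: 1296+0+9·24·5=2376 → min 990 | A_2..A_4: k=2: 0+1080+6·24·9=2376; k=3: 720+0+6·5·9=990 → min 990 | A_3..A_5: k=3: 0+810+24·5·18=2970; k=4: 1080+0+24·9·18=4968 → min 2970 | A_4..A_6: k=4: 0+3240+5·9·20=4140; k=5: 810+0+5·18·20=2610 → min 2610.
Length 4: A_1..A_4: k=1: 0+990+9·6·9=1476; k=2: 1296+1080+9·24·9=4320; k=3: 990+0+9·5·9=1395 → min 1395 | A_2..A_5: k=2: 0+2970+6·24·18=5562; k=3: 720+810+6·5·18=2070; k=4: 990+0+6·9·18=1962 → min 1962 | A_3..A_6: k=3: 0+2610+24·5·20=5010; k=4: 1080+3240+24·9·20=8640; k=5: 2970+0+24·18·20=11610 → min 5010.
Length 5: A_1..A_5: k=1: 0+1962+9·6·18=2934; k=2: 1296+2970+9·24·18=8154; k=3: 990+810+9·5·18=2610; k=4: 1395+0+9·9·18=2853 → min 2610 | A_2..A_6: k=2: 0+5010+6·24·20=7890; k=3: 720+2610+6·5·20=3930; k=4: 990+3240+6·9·20=5310; k=5: 1962+0+6·18·20=4122 → min 3930.
Length 6: A_1..A_6: k=1: 0+3930+9·6·20=5010; k=2: 1296+5010+9·24·20=10626; k=3: 990+2610+9·5·20=4500; k=4: 1395+3240+9·9·20=6255; k=5: 2610+0+9·18·20=5850 → min 4500.
Optimal order: ((A_1 · (A_2 · A_3)) · ((A_4 · A_5) · A_6)) with cost 4500.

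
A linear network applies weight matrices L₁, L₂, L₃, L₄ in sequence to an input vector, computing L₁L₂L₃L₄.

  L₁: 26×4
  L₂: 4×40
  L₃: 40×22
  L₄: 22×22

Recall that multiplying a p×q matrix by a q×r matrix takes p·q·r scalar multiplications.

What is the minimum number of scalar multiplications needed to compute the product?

7744

Adjacent pairs: L₁L₂ = 26·4·40 = 4160; L₂L₃ = 4·40·22 = 3520; L₃L₄ = 40·22·22 = 19360.
Length 3: L₁..L₃: k=1: 0+3520+26·4·22=5808; k=2: 4160+0+26·40·22=27040 → min 5808 | L₂..L₄: k=2: 0+19360+4·40·22=22880; k=3: 3520+0+4·22·22=5456 → min 5456.
Length 4: L₁..L₄: k=1: 0+5456+26·4·22=7744; k=2: 4160+19360+26·40·22=46400; k=3: 5808+0+26·22·22=18392 → min 7744.
Optimal order: (L₁((L₂L₃)L₄)) with cost 7744.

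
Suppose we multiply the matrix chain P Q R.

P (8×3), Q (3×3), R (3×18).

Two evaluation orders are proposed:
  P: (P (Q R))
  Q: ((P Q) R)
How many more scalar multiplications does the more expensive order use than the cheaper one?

Order P = (P (Q R)): (Q R): 3×3 by 3×18 → 3×18, cost 3·3·18 = 162; (P (Q R)): 8×3 by 3×18 → 8×18, cost 8·3·18 = 432; cumulative 594. Total 594.
Order Q = ((P Q) R): (P Q): 8×3 by 3×3 → 8×3, cost 8·3·3 = 72; ((P Q) R): 8×3 by 3×18 → 8×18, cost 8·3·18 = 432; cumulative 504. Total 504.
Difference: |594 − 504| = 90.

90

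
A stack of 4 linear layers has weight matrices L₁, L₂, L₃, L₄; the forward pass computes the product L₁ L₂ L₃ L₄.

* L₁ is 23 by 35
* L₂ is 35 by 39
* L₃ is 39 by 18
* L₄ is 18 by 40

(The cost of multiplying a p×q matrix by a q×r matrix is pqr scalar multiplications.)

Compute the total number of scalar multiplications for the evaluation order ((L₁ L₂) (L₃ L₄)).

(L₁ L₂): 23×35 by 35×39 → 23×39, cost 23·35·39 = 31395
(L₃ L₄): 39×18 by 18×40 → 39×40, cost 39·18·40 = 28080
((L₁ L₂) (L₃ L₄)): 23×39 by 39×40 → 23×40, cost 23·39·40 = 35880; cumulative 95355
Total: 95355 scalar multiplications.

95355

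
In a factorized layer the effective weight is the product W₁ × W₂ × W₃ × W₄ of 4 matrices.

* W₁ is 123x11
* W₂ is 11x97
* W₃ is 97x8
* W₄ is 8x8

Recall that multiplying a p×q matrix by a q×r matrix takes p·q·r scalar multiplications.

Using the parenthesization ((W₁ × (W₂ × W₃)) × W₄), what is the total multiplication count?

27232

(W₂ × W₃): 11×97 by 97×8 → 11×8, cost 11·97·8 = 8536
(W₁ × (W₂ × W₃)): 123×11 by 11×8 → 123×8, cost 123·11·8 = 10824; cumulative 19360
((W₁ × (W₂ × W₃)) × W₄): 123×8 by 8×8 → 123×8, cost 123·8·8 = 7872; cumulative 27232
Total: 27232 scalar multiplications.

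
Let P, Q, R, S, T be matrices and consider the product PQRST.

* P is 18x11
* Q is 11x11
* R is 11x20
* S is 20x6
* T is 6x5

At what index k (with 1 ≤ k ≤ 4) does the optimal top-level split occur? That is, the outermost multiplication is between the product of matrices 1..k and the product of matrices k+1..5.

1

Adjacent pairs: PQ = 18·11·11 = 2178; QR = 11·11·20 = 2420; RS = 11·20·6 = 1320; ST = 20·6·5 = 600.
Length 3: P..R: k=1: 0+2420+18·11·20=6380; k=2: 2178+0+18·11·20=6138 → min 6138 | Q..S: k=2: 0+1320+11·11·6=2046; k=3: 2420+0+11·20·6=3740 → min 2046 | R..T: k=3: 0+600+11·20·5=1700; k=4: 1320+0+11·6·5=1650 → min 1650.
Length 4: P..S: k=1: 0+2046+18·11·6=3234; k=2: 2178+1320+18·11·6=4686; k=3: 6138+0+18·20·6=8298 → min 3234 | Q..T: k=2: 0+1650+11·11·5=2255; k=3: 2420+600+11·20·5=4120; k=4: 2046+0+11·6·5=2376 → min 2255.
Top-level splits: k=1: (P..P)·(Q..T) → 0+2255+18·11·5 = 3245; k=2: (P..Q)·(R..T) → 2178+1650+18·11·5 = 4818; k=3: (P..R)·(S..T) → 6138+600+18·20·5 = 8538; k=4: (P..S)·(T..T) → 3234+0+18·6·5 = 3774.
Best split is after P, i.e. k = 1.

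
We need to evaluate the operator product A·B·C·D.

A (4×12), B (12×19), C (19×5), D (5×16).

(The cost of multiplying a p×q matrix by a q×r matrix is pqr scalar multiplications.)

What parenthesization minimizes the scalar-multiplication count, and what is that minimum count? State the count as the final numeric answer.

Adjacent pairs: AB = 4·12·19 = 912; BC = 12·19·5 = 1140; CD = 19·5·16 = 1520.
Length 3: A..C: k=1: 0+1140+4·12·5=1380; k=2: 912+0+4·19·5=1292 → min 1292 | B..D: k=2: 0+1520+12·19·16=5168; k=3: 1140+0+12·5·16=2100 → min 2100.
Length 4: A..D: k=1: 0+2100+4·12·16=2868; k=2: 912+1520+4·19·16=3648; k=3: 1292+0+4·5·16=1612 → min 1612.
Optimal parenthesization: (((A·B)·C)·D) with cost 1612.

1612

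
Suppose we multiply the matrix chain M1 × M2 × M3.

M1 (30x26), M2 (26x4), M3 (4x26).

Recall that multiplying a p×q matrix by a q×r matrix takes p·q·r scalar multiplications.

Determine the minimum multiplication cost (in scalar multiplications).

6240

Order (M1 × (M2 × M3)): (M2 × M3): 26×4 by 4×26 → 26×26, cost 26·4·26 = 2704; (M1 × (M2 × M3)): 30×26 by 26×26 → 30×26, cost 30·26·26 = 20280; cumulative 22984. Total 22984.
Order ((M1 × M2) × M3): (M1 × M2): 30×26 by 26×4 → 30×4, cost 30·26·4 = 3120; ((M1 × M2) × M3): 30×4 by 4×26 → 30×26, cost 30·4·26 = 3120; cumulative 6240. Total 6240.
Minimum: 6240.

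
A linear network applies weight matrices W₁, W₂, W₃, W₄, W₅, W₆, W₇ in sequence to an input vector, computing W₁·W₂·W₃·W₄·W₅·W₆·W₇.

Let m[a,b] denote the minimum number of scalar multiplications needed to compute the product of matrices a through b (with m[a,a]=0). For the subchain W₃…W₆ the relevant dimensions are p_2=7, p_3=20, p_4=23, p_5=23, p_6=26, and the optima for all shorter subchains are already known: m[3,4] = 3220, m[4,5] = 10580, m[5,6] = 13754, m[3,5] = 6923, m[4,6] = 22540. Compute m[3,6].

m[3,6] = min over k∈[3,5] of m[3,k]+m[k+1,6]+p_{2}·p_k·p_{6}.
k=3: 0 + 22540 + 7·20·26 = 26180; k=4: 3220 + 13754 + 7·23·26 = 21160; k=5: 6923 + 0 + 7·23·26 = 11109.
Minimum: 11109 at k=5.

11109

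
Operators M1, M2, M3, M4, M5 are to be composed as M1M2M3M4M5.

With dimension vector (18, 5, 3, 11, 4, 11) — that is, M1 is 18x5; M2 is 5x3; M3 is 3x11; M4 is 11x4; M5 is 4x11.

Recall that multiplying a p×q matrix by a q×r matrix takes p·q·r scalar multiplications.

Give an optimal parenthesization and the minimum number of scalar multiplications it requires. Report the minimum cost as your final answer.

Adjacent pairs: M1M2 = 18·5·3 = 270; M2M3 = 5·3·11 = 165; M3M4 = 3·11·4 = 132; M4M5 = 11·4·11 = 484.
Length 3: M1..M3: k=1: 0+165+18·5·11=1155; k=2: 270+0+18·3·11=864 → min 864 | M2..M4: k=2: 0+132+5·3·4=192; k=3: 165+0+5·11·4=385 → min 192 | M3..M5: k=3: 0+484+3·11·11=847; k=4: 132+0+3·4·11=264 → min 264.
Length 4: M1..M4: k=1: 0+192+18·5·4=552; k=2: 270+132+18·3·4=618; k=3: 864+0+18·11·4=1656 → min 552 | M2..M5: k=2: 0+264+5·3·11=429; k=3: 165+484+5·11·11=1254; k=4: 192+0+5·4·11=412 → min 412.
Length 5: M1..M5: k=1: 0+412+18·5·11=1402; k=2: 270+264+18·3·11=1128; k=3: 864+484+18·11·11=3526; k=4: 552+0+18·4·11=1344 → min 1128.
Optimal parenthesization: ((M1M2)((M3M4)M5)) with cost 1128.

1128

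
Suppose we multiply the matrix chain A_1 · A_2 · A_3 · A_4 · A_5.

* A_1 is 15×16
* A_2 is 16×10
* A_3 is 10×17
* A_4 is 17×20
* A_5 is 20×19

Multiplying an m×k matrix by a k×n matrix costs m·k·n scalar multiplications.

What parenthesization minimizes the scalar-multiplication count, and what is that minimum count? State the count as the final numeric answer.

Adjacent pairs: A_1A_2 = 15·16·10 = 2400; A_2A_3 = 16·10·17 = 2720; A_3A_4 = 10·17·20 = 3400; A_4A_5 = 17·20·19 = 6460.
Length 3: A_1..A_3: k=1: 0+2720+15·16·17=6800; k=2: 2400+0+15·10·17=4950 → min 4950 | A_2..A_4: k=2: 0+3400+16·10·20=6600; k=3: 2720+0+16·17·20=8160 → min 6600 | A_3..A_5: k=3: 0+6460+10·17·19=9690; k=4: 3400+0+10·20·19=7200 → min 7200.
Length 4: A_1..A_4: k=1: 0+6600+15·16·20=11400; k=2: 2400+3400+15·10·20=8800; k=3: 4950+0+15·17·20=10050 → min 8800 | A_2..A_5: k=2: 0+7200+16·10·19=10240; k=3: 2720+6460+16·17·19=14348; k=4: 6600+0+16·20·19=12680 → min 10240.
Length 5: A_1..A_5: k=1: 0+10240+15·16·19=14800; k=2: 2400+7200+15·10·19=12450; k=3: 4950+6460+15·17·19=16255; k=4: 8800+0+15·20·19=14500 → min 12450.
Optimal parenthesization: ((A_1 · A_2) · ((A_3 · A_4) · A_5)) with cost 12450.

12450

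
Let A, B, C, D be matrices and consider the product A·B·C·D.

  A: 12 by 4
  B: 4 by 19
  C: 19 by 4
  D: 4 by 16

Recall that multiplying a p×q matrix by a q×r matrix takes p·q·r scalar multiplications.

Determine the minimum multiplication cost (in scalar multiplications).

Adjacent pairs: AB = 12·4·19 = 912; BC = 4·19·4 = 304; CD = 19·4·16 = 1216.
Length 3: A..C: k=1: 0+304+12·4·4=496; k=2: 912+0+12·19·4=1824 → min 496 | B..D: k=2: 0+1216+4·19·16=2432; k=3: 304+0+4·4·16=560 → min 560.
Length 4: A..D: k=1: 0+560+12·4·16=1328; k=2: 912+1216+12·19·16=5776; k=3: 496+0+12·4·16=1264 → min 1264.
Optimal order: ((A·(B·C))·D) with cost 1264.

1264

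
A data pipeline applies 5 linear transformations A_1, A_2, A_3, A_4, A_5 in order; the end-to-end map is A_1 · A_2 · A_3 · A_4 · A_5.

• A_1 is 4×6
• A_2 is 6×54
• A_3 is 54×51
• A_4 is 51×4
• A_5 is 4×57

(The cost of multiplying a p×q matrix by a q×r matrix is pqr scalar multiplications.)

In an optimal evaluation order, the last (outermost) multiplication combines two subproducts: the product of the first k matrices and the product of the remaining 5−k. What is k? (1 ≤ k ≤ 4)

Adjacent pairs: A_1A_2 = 4·6·54 = 1296; A_2A_3 = 6·54·51 = 16524; A_3A_4 = 54·51·4 = 11016; A_4A_5 = 51·4·57 = 11628.
Length 3: A_1..A_3: k=1: 0+16524+4·6·51=17748; k=2: 1296+0+4·54·51=12312 → min 12312 | A_2..A_4: k=2: 0+11016+6·54·4=12312; k=3: 16524+0+6·51·4=17748 → min 12312 | A_3..A_5: k=3: 0+11628+54·51·57=168606; k=4: 11016+0+54·4·57=23328 → min 23328.
Length 4: A_1..A_4: k=1: 0+12312+4·6·4=12408; k=2: 1296+11016+4·54·4=13176; k=3: 12312+0+4·51·4=13128 → min 12408 | A_2..A_5: k=2: 0+23328+6·54·57=41796; k=3: 16524+11628+6·51·57=45594; k=4: 12312+0+6·4·57=13680 → min 13680.
Top-level splits: k=1: (A_1..A_1)·(A_2..A_5) → 0+13680+4·6·57 = 15048; k=2: (A_1..A_2)·(A_3..A_5) → 1296+23328+4·54·57 = 36936; k=3: (A_1..A_3)·(A_4..A_5) → 12312+11628+4·51·57 = 35568; k=4: (A_1..A_4)·(A_5..A_5) → 12408+0+4·4·57 = 13320.
Best split is after A_4, i.e. k = 4.

4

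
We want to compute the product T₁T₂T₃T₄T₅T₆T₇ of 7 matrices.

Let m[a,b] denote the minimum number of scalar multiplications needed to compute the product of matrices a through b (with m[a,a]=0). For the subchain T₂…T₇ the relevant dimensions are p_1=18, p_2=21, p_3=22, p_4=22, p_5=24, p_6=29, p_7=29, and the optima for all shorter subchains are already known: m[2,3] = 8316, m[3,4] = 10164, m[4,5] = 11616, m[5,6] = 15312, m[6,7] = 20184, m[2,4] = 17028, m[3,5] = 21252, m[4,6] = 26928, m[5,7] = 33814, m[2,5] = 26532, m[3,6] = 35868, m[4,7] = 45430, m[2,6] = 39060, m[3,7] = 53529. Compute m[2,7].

m[2,7] = min over k∈[2,6] of m[2,k]+m[k+1,7]+p_{1}·p_k·p_{7}.
k=2: 0 + 53529 + 18·21·29 = 64491; k=3: 8316 + 45430 + 18·22·29 = 65230; k=4: 17028 + 33814 + 18·22·29 = 62326; k=5: 26532 + 20184 + 18·24·29 = 59244; k=6: 39060 + 0 + 18·29·29 = 54198.
Minimum: 54198 at k=6.

54198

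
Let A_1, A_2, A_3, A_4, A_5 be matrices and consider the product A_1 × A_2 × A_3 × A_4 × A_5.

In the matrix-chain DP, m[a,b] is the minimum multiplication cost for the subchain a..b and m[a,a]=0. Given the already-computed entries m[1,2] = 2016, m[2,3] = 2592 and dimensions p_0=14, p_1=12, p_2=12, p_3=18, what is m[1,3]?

5040

m[1,3] = min over k∈[1,2] of m[1,k]+m[k+1,3]+p_{0}·p_k·p_{3}.
k=1: 0 + 2592 + 14·12·18 = 5616; k=2: 2016 + 0 + 14·12·18 = 5040.
Minimum: 5040 at k=2.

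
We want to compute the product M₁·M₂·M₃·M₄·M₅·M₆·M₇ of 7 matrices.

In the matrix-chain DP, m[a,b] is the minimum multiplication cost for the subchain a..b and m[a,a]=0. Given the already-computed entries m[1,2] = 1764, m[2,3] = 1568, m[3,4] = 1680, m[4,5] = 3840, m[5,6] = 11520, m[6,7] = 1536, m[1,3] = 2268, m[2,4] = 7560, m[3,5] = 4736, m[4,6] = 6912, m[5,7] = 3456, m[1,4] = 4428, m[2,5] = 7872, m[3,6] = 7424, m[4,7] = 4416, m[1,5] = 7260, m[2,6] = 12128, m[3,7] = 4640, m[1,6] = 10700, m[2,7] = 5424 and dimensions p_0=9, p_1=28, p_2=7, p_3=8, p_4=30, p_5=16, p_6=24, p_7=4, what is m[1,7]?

m[1,7] = min over k∈[1,6] of m[1,k]+m[k+1,7]+p_{0}·p_k·p_{7}.
k=1: 0 + 5424 + 9·28·4 = 6432; k=2: 1764 + 4640 + 9·7·4 = 6656; k=3: 2268 + 4416 + 9·8·4 = 6972; k=4: 4428 + 3456 + 9·30·4 = 8964; k=5: 7260 + 1536 + 9·16·4 = 9372; k=6: 10700 + 0 + 9·24·4 = 11564.
Minimum: 6432 at k=1.

6432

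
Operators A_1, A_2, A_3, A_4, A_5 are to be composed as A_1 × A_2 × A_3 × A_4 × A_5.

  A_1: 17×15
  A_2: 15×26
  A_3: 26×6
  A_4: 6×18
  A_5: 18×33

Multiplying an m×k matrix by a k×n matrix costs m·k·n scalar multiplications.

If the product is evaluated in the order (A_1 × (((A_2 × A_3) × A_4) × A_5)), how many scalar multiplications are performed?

21285

(A_2 × A_3): 15×26 by 26×6 → 15×6, cost 15·26·6 = 2340
((A_2 × A_3) × A_4): 15×6 by 6×18 → 15×18, cost 15·6·18 = 1620; cumulative 3960
(((A_2 × A_3) × A_4) × A_5): 15×18 by 18×33 → 15×33, cost 15·18·33 = 8910; cumulative 12870
(A_1 × (((A_2 × A_3) × A_4) × A_5)): 17×15 by 15×33 → 17×33, cost 17·15·33 = 8415; cumulative 21285
Total: 21285 scalar multiplications.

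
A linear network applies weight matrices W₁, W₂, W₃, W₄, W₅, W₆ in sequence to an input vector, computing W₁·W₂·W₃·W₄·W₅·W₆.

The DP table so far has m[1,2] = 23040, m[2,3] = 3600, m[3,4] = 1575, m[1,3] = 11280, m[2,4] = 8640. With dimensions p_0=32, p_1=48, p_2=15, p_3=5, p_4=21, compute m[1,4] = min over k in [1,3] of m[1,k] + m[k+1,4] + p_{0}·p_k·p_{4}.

14640

m[1,4] = min over k∈[1,3] of m[1,k]+m[k+1,4]+p_{0}·p_k·p_{4}.
k=1: 0 + 8640 + 32·48·21 = 40896; k=2: 23040 + 1575 + 32·15·21 = 34695; k=3: 11280 + 0 + 32·5·21 = 14640.
Minimum: 14640 at k=3.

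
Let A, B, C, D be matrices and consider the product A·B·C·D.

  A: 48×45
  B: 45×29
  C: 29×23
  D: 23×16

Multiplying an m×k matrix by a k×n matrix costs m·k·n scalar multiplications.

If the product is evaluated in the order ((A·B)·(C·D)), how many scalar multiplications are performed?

(A·B): 48×45 by 45×29 → 48×29, cost 48·45·29 = 62640
(C·D): 29×23 by 23×16 → 29×16, cost 29·23·16 = 10672
((A·B)·(C·D)): 48×29 by 29×16 → 48×16, cost 48·29·16 = 22272; cumulative 95584
Total: 95584 scalar multiplications.

95584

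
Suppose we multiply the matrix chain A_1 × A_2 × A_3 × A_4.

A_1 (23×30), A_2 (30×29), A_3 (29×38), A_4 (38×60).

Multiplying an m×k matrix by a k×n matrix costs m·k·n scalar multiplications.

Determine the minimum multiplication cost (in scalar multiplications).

97796

Adjacent pairs: A_1A_2 = 23·30·29 = 20010; A_2A_3 = 30·29·38 = 33060; A_3A_4 = 29·38·60 = 66120.
Length 3: A_1..A_3: k=1: 0+33060+23·30·38=59280; k=2: 20010+0+23·29·38=45356 → min 45356 | A_2..A_4: k=2: 0+66120+30·29·60=118320; k=3: 33060+0+30·38·60=101460 → min 101460.
Length 4: A_1..A_4: k=1: 0+101460+23·30·60=142860; k=2: 20010+66120+23·29·60=126150; k=3: 45356+0+23·38·60=97796 → min 97796.
Optimal order: (((A_1 × A_2) × A_3) × A_4) with cost 97796.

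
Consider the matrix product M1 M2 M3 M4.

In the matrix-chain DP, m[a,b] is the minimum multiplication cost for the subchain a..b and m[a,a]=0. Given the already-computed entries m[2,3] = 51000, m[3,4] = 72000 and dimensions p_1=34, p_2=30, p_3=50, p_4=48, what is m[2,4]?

120960

m[2,4] = min over k∈[2,3] of m[2,k]+m[k+1,4]+p_{1}·p_k·p_{4}.
k=2: 0 + 72000 + 34·30·48 = 120960; k=3: 51000 + 0 + 34·50·48 = 132600.
Minimum: 120960 at k=2.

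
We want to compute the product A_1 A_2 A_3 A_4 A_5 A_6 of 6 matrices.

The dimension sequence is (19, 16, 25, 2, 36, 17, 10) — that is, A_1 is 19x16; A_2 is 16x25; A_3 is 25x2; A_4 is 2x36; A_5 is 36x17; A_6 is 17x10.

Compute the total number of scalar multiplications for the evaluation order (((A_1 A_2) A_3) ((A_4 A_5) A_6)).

10494

(A_1 A_2): 19×16 by 16×25 → 19×25, cost 19·16·25 = 7600
((A_1 A_2) A_3): 19×25 by 25×2 → 19×2, cost 19·25·2 = 950; cumulative 8550
(A_4 A_5): 2×36 by 36×17 → 2×17, cost 2·36·17 = 1224
((A_4 A_5) A_6): 2×17 by 17×10 → 2×10, cost 2·17·10 = 340; cumulative 1564
(((A_1 A_2) A_3) ((A_4 A_5) A_6)): 19×2 by 2×10 → 19×10, cost 19·2·10 = 380; cumulative 10494
Total: 10494 scalar multiplications.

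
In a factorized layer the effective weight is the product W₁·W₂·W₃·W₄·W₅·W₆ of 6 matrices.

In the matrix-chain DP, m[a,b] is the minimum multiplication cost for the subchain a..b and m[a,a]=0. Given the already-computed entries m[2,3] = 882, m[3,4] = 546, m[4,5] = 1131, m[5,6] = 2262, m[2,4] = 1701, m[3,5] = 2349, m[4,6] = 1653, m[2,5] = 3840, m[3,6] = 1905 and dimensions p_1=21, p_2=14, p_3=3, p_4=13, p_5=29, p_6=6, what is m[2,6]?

2913

m[2,6] = min over k∈[2,5] of m[2,k]+m[k+1,6]+p_{1}·p_k·p_{6}.
k=2: 0 + 1905 + 21·14·6 = 3669; k=3: 882 + 1653 + 21·3·6 = 2913; k=4: 1701 + 2262 + 21·13·6 = 5601; k=5: 3840 + 0 + 21·29·6 = 7494.
Minimum: 2913 at k=3.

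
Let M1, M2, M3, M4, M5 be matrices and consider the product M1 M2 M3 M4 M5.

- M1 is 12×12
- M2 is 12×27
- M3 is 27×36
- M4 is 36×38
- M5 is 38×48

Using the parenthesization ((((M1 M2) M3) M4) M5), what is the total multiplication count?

(M1 M2): 12×12 by 12×27 → 12×27, cost 12·12·27 = 3888
((M1 M2) M3): 12×27 by 27×36 → 12×36, cost 12·27·36 = 11664; cumulative 15552
(((M1 M2) M3) M4): 12×36 by 36×38 → 12×38, cost 12·36·38 = 16416; cumulative 31968
((((M1 M2) M3) M4) M5): 12×38 by 38×48 → 12×48, cost 12·38·48 = 21888; cumulative 53856
Total: 53856 scalar multiplications.

53856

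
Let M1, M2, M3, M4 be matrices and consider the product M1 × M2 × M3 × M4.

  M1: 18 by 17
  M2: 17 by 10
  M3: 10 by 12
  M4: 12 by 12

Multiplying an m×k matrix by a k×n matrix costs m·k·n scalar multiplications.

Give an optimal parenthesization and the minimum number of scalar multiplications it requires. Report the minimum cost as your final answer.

6660

Adjacent pairs: M1M2 = 18·17·10 = 3060; M2M3 = 17·10·12 = 2040; M3M4 = 10·12·12 = 1440.
Length 3: M1..M3: k=1: 0+2040+18·17·12=5712; k=2: 3060+0+18·10·12=5220 → min 5220 | M2..M4: k=2: 0+1440+17·10·12=3480; k=3: 2040+0+17·12·12=4488 → min 3480.
Length 4: M1..M4: k=1: 0+3480+18·17·12=7152; k=2: 3060+1440+18·10·12=6660; k=3: 5220+0+18·12·12=7812 → min 6660.
Optimal parenthesization: ((M1 × M2) × (M3 × M4)) with cost 6660.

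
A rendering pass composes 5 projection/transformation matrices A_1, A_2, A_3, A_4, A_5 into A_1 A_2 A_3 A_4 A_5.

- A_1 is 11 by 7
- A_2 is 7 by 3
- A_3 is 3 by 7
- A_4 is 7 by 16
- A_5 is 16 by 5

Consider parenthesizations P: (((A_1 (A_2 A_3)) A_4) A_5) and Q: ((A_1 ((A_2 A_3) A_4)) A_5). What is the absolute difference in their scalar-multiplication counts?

245

Order P = (((A_1 (A_2 A_3)) A_4) A_5): (A_2 A_3): 7×3 by 3×7 → 7×7, cost 7·3·7 = 147; (A_1 (A_2 A_3)): 11×7 by 7×7 → 11×7, cost 11·7·7 = 539; cumulative 686; ((A_1 (A_2 A_3)) A_4): 11×7 by 7×16 → 11×16, cost 11·7·16 = 1232; cumulative 1918; (((A_1 (A_2 A_3)) A_4) A_5): 11×16 by 16×5 → 11×5, cost 11·16·5 = 880; cumulative 2798. Total 2798.
Order Q = ((A_1 ((A_2 A_3) A_4)) A_5): (A_2 A_3): 7×3 by 3×7 → 7×7, cost 7·3·7 = 147; ((A_2 A_3) A_4): 7×7 by 7×16 → 7×16, cost 7·7·16 = 784; cumulative 931; (A_1 ((A_2 A_3) A_4)): 11×7 by 7×16 → 11×16, cost 11·7·16 = 1232; cumulative 2163; ((A_1 ((A_2 A_3) A_4)) A_5): 11×16 by 16×5 → 11×5, cost 11·16·5 = 880; cumulative 3043. Total 3043.
Difference: |2798 − 3043| = 245.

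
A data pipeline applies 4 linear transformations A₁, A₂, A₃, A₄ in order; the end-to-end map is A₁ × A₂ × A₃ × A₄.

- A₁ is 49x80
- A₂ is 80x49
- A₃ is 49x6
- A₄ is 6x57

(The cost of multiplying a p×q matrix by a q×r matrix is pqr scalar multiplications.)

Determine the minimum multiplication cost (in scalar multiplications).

63798

Adjacent pairs: A₁A₂ = 49·80·49 = 192080; A₂A₃ = 80·49·6 = 23520; A₃A₄ = 49·6·57 = 16758.
Length 3: A₁..A₃: k=1: 0+23520+49·80·6=47040; k=2: 192080+0+49·49·6=206486 → min 47040 | A₂..A₄: k=2: 0+16758+80·49·57=240198; k=3: 23520+0+80·6·57=50880 → min 50880.
Length 4: A₁..A₄: k=1: 0+50880+49·80·57=274320; k=2: 192080+16758+49·49·57=345695; k=3: 47040+0+49·6·57=63798 → min 63798.
Optimal order: ((A₁ × (A₂ × A₃)) × A₄) with cost 63798.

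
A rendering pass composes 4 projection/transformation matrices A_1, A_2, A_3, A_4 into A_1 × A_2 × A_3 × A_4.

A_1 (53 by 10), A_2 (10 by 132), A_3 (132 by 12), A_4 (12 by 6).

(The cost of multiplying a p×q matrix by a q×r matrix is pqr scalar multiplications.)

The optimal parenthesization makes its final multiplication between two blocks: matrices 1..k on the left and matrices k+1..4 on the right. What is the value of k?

1

Adjacent pairs: A_1A_2 = 53·10·132 = 69960; A_2A_3 = 10·132·12 = 15840; A_3A_4 = 132·12·6 = 9504.
Length 3: A_1..A_3: k=1: 0+15840+53·10·12=22200; k=2: 69960+0+53·132·12=153912 → min 22200 | A_2..A_4: k=2: 0+9504+10·132·6=17424; k=3: 15840+0+10·12·6=16560 → min 16560.
Top-level splits: k=1: (A_1..A_1)·(A_2..A_4) → 0+16560+53·10·6 = 19740; k=2: (A_1..A_2)·(A_3..A_4) → 69960+9504+53·132·6 = 121440; k=3: (A_1..A_3)·(A_4..A_4) → 22200+0+53·12·6 = 26016.
Best split is after A_1, i.e. k = 1.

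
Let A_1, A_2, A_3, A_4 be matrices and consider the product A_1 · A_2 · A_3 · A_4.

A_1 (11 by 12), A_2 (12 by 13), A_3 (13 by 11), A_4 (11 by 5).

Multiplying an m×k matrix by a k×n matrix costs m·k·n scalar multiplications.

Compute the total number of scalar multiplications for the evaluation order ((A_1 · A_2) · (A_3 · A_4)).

3146

(A_1 · A_2): 11×12 by 12×13 → 11×13, cost 11·12·13 = 1716
(A_3 · A_4): 13×11 by 11×5 → 13×5, cost 13·11·5 = 715
((A_1 · A_2) · (A_3 · A_4)): 11×13 by 13×5 → 11×5, cost 11·13·5 = 715; cumulative 3146
Total: 3146 scalar multiplications.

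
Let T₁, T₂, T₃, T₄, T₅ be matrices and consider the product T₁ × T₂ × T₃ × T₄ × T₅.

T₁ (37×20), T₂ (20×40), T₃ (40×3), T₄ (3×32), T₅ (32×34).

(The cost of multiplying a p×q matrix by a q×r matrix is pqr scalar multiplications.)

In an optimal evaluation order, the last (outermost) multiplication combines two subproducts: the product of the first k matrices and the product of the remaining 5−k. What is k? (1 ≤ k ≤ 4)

3

Adjacent pairs: T₁T₂ = 37·20·40 = 29600; T₂T₃ = 20·40·3 = 2400; T₃T₄ = 40·3·32 = 3840; T₄T₅ = 3·32·34 = 3264.
Length 3: T₁..T₃: k=1: 0+2400+37·20·3=4620; k=2: 29600+0+37·40·3=34040 → min 4620 | T₂..T₄: k=2: 0+3840+20·40·32=29440; k=3: 2400+0+20·3·32=4320 → min 4320 | T₃..T₅: k=3: 0+3264+40·3·34=7344; k=4: 3840+0+40·32·34=47360 → min 7344.
Length 4: T₁..T₄: k=1: 0+4320+37·20·32=28000; k=2: 29600+3840+37·40·32=80800; k=3: 4620+0+37·3·32=8172 → min 8172 | T₂..T₅: k=2: 0+7344+20·40·34=34544; k=3: 2400+3264+20·3·34=7704; k=4: 4320+0+20·32·34=26080 → min 7704.
Top-level splits: k=1: (T₁..T₁)·(T₂..T₅) → 0+7704+37·20·34 = 32864; k=2: (T₁..T₂)·(T₃..T₅) → 29600+7344+37·40·34 = 87264; k=3: (T₁..T₃)·(T₄..T₅) → 4620+3264+37·3·34 = 11658; k=4: (T₁..T₄)·(T₅..T₅) → 8172+0+37·32·34 = 48428.
Best split is after T₃, i.e. k = 3.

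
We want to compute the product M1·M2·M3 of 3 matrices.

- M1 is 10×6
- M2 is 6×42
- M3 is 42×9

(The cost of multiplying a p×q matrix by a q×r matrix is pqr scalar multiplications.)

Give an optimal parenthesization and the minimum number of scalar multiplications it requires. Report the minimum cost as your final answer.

2808

(M1·(M2·M3)): cost 2808.
((M1·M2)·M3): cost 6300.
Optimal: (M1·(M2·M3)) with cost 2808.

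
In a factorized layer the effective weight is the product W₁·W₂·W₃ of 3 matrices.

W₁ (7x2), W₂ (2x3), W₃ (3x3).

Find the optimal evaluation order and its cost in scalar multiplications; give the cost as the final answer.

60

(W₁·(W₂·W₃)): cost 60.
((W₁·W₂)·W₃): cost 105.
Optimal: (W₁·(W₂·W₃)) with cost 60.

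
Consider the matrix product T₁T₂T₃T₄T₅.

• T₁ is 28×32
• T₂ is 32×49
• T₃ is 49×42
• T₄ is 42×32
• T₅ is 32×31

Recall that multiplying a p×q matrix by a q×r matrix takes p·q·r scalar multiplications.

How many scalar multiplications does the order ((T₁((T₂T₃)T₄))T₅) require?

165312

(T₂T₃): 32×49 by 49×42 → 32×42, cost 32·49·42 = 65856
((T₂T₃)T₄): 32×42 by 42×32 → 32×32, cost 32·42·32 = 43008; cumulative 108864
(T₁((T₂T₃)T₄)): 28×32 by 32×32 → 28×32, cost 28·32·32 = 28672; cumulative 137536
((T₁((T₂T₃)T₄))T₅): 28×32 by 32×31 → 28×31, cost 28·32·31 = 27776; cumulative 165312
Total: 165312 scalar multiplications.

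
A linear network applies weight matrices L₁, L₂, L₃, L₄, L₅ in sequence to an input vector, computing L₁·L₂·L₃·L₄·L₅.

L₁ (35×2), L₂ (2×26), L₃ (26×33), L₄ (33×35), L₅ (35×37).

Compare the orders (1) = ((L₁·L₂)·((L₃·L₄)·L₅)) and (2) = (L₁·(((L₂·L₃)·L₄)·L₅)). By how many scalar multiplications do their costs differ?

89984

Order (1) = ((L₁·L₂)·((L₃·L₄)·L₅)): (L₁·L₂): 35×2 by 2×26 → 35×26, cost 35·2·26 = 1820; (L₃·L₄): 26×33 by 33×35 → 26×35, cost 26·33·35 = 30030; ((L₃·L₄)·L₅): 26×35 by 35×37 → 26×37, cost 26·35·37 = 33670; cumulative 63700; ((L₁·L₂)·((L₃·L₄)·L₅)): 35×26 by 26×37 → 35×37, cost 35·26·37 = 33670; cumulative 99190. Total 99190.
Order (2) = (L₁·(((L₂·L₃)·L₄)·L₅)): (L₂·L₃): 2×26 by 26×33 → 2×33, cost 2·26·33 = 1716; ((L₂·L₃)·L₄): 2×33 by 33×35 → 2×35, cost 2·33·35 = 2310; cumulative 4026; (((L₂·L₃)·L₄)·L₅): 2×35 by 35×37 → 2×37, cost 2·35·37 = 2590; cumulative 6616; (L₁·(((L₂·L₃)·L₄)·L₅)): 35×2 by 2×37 → 35×37, cost 35·2·37 = 2590; cumulative 9206. Total 9206.
Difference: |99190 − 9206| = 89984.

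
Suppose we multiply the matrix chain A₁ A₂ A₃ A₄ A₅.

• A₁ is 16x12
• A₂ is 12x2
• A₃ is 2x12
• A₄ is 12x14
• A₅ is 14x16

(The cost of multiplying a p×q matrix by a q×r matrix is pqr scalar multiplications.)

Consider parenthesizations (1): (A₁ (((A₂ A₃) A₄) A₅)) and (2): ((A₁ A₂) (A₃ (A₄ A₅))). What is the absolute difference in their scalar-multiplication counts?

Order (1) = (A₁ (((A₂ A₃) A₄) A₅)): (A₂ A₃): 12×2 by 2×12 → 12×12, cost 12·2·12 = 288; ((A₂ A₃) A₄): 12×12 by 12×14 → 12×14, cost 12·12·14 = 2016; cumulative 2304; (((A₂ A₃) A₄) A₅): 12×14 by 14×16 → 12×16, cost 12·14·16 = 2688; cumulative 4992; (A₁ (((A₂ A₃) A₄) A₅)): 16×12 by 12×16 → 16×16, cost 16·12·16 = 3072; cumulative 8064. Total 8064.
Order (2) = ((A₁ A₂) (A₃ (A₄ A₅))): (A₁ A₂): 16×12 by 12×2 → 16×2, cost 16·12·2 = 384; (A₄ A₅): 12×14 by 14×16 → 12×16, cost 12·14·16 = 2688; (A₃ (A₄ A₅)): 2×12 by 12×16 → 2×16, cost 2·12·16 = 384; cumulative 3072; ((A₁ A₂) (A₃ (A₄ A₅))): 16×2 by 2×16 → 16×16, cost 16·2·16 = 512; cumulative 3968. Total 3968.
Difference: |8064 − 3968| = 4096.

4096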